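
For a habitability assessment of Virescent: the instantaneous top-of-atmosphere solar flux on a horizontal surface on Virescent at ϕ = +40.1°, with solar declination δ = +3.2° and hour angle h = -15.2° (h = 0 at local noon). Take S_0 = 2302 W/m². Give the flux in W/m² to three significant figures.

cos θ_z = sin ϕ sin δ + cos ϕ cos δ cos h = 0.035956 + 0.737011 = 0.772967.
Flux = S_0 · cos θ_z = 2302 × 0.772967 = 1779 W/m².

1.78e+03 W/m²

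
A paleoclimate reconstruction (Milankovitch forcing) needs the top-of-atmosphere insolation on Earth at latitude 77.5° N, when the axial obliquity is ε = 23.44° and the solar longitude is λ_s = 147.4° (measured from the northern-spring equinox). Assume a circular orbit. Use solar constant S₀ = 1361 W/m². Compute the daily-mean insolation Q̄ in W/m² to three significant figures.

Q̄ ≈ 285 W/m²

Solar declination: sin δ = sin ε · sin λ_s = sin 23.44° × sin 147.4° = 0.21432, so δ = +12.375°.
cos H₀ = −tan(+77.5°) tan(+12.375°) = -0.9897, H₀ = 2.9981 rad.
Bracket: H₀ sin φ sin δ + cos φ cos δ sin H₀ = 2.9981×0.97630×0.21432 + 0.21644×0.97676×0.14304 = 0.627324 + 0.030240 = 0.657564.
Q̄ = (S₀/π) × [bracket] = (1361/π) × 0.657564 = 284.9 W/m².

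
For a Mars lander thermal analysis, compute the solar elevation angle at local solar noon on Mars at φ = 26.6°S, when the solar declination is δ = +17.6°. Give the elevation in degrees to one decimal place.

At local noon the hour angle is zero, so the zenith angle equals |φ − δ| = |-26.6° − (+17.600°)| = 44.200°.
Elevation = 90° − 44.200° = 45.8°.

45.8°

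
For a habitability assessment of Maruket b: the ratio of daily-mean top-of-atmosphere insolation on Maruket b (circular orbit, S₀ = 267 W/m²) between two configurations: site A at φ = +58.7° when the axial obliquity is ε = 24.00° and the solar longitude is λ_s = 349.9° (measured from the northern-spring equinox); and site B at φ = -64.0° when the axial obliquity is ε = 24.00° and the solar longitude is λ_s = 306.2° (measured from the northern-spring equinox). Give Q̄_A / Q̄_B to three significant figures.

— Configuration A (φ=+58.7°):
Solar declination: sin δ = sin ε · sin λ_s = sin 24.00° × sin 349.9° = -0.07133, so δ = -4.090°.
cos H₀ = −tan(+58.7°) tan(-4.090°) = 0.1176, H₀ = 1.4529 rad.
Bracket: H₀ sin φ sin δ + cos φ cos δ sin H₀ = 1.4529×0.85446×-0.07133 + 0.51952×0.99745×0.99306 = -0.088552 + 0.514599 = 0.426047.
Q̄ = (S₀/π) × [bracket] = (267/π) × 0.426047 = 36.209 W/m².
— Configuration B (φ=-64.0°):
Solar declination: sin δ = sin ε · sin λ_s = sin 24.00° × sin 306.2° = -0.32822, so δ = -19.161°.
cos H₀ = −tan(-64.0°) tan(-19.161°) = -0.7124, H₀ = 2.3637 rad.
Bracket: H₀ sin φ sin δ + cos φ cos δ sin H₀ = 2.3637×-0.89879×-0.32822 + 0.43837×0.94460×0.70175 = 0.697294 + 0.290584 = 0.987878.
Q̄ = (S₀/π) × [bracket] = (267/π) × 0.987878 = 83.959 W/m².
Ratio Q̄_A / Q̄_B = 36.209 / 83.959 = 0.4313.

Q̄_A / Q̄_B ≈ 0.431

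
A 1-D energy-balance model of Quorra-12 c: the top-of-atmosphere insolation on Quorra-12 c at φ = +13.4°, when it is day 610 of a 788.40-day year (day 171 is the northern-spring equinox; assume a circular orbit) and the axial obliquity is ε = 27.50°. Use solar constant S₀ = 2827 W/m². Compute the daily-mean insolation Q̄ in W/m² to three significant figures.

Solar longitude: λ_s = 360° × (610 − 171)/788.40 = 200.457°.
sin δ = sin 27.50° × sin 200.457° = -0.16138, so δ = -9.287°.
cos H₀ = −tan(+13.4°) tan(-9.287°) = 0.0390, H₀ = 1.5318 rad.
Bracket: H₀ sin φ sin δ + cos φ cos δ sin H₀ = 1.5318×0.23175×-0.16138 + 0.97278×0.98689×0.99924 = -0.057289 + 0.959297 = 0.902008.
Q̄ = (S₀/π) × [bracket] = (2827/π) × 0.902008 = 811.7 W/m².

Q̄ ≈ 812 W/m²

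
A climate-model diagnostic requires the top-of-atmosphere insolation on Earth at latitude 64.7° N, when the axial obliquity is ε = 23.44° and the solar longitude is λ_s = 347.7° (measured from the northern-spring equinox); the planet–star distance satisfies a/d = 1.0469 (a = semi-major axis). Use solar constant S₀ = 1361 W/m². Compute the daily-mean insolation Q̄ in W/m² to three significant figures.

Solar declination: sin δ = sin ε · sin λ_s = sin 23.44° × sin 347.7° = -0.08474, so δ = -4.861°.
cos H₀ = −tan(+64.7°) tan(-4.861°) = 0.1799, H₀ = 1.3899 rad.
Bracket: H₀ sin φ sin δ + cos φ cos δ sin H₀ = 1.3899×0.90408×-0.08474 + 0.42736×0.99640×0.98368 = -0.106483 + 0.418872 = 0.312389.
Inverse-square distance factor (a/d)² = 1.0469² = 1.096000.
Q̄ = (S₀/π) × 1.096000 × [bracket] = (1361/π) × 1.096000 × 0.312389 = 148.3 W/m².

Q̄ ≈ 148 W/m²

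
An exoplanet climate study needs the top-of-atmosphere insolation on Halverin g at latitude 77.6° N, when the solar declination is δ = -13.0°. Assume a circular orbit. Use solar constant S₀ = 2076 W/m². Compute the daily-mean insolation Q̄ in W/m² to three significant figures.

cos H₀ = −tan(+77.6°) tan(-13.000°) = 1.0500 ≥ 1 ⇒ polar night, H₀ = 0 and Q̄ = 0.

Q̄ ≈ 0.00 W/m²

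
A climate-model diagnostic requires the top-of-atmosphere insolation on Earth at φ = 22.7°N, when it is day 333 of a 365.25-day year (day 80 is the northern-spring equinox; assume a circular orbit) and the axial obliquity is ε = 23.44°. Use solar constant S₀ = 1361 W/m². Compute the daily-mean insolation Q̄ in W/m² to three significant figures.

Q̄ ≈ 278 W/m²

Solar longitude: λ_s = 360° × (333 − 80)/365.25 = 249.363°.
sin δ = sin 23.44° × sin 249.363° = -0.37226, so δ = -21.855°.
cos H₀ = −tan(+22.7°) tan(-21.855°) = 0.1678, H₀ = 1.4022 rad.
Bracket: H₀ sin φ sin δ + cos φ cos δ sin H₀ = 1.4022×0.38591×-0.37226 + 0.92254×0.92813×0.98582 = -0.201438 + 0.844096 = 0.642658.
Q̄ = (S₀/π) × [bracket] = (1361/π) × 0.642658 = 278.4 W/m².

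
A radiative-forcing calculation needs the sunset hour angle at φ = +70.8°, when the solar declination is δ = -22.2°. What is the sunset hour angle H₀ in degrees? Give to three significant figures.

cos H₀ = −tan φ · tan δ = 1.1719 ≥ 1, so the Sun never rises (polar night) and H₀ = 0.

H₀ = 0.00°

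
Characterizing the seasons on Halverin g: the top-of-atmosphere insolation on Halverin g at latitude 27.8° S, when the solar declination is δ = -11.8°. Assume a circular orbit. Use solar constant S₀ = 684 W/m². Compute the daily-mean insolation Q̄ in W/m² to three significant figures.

cos H₀ = −tan(-27.8°) tan(-11.800°) = -0.1101, H₀ = 1.6812 rad.
Bracket: H₀ sin φ sin δ + cos φ cos δ sin H₀ = 1.6812×-0.46639×-0.20450 + 0.88458×0.97887×0.99392 = 0.160347 + 0.860624 = 1.020971.
Q̄ = (S₀/π) × [bracket] = (684/π) × 1.020971 = 222.3 W/m².

Q̄ ≈ 222 W/m²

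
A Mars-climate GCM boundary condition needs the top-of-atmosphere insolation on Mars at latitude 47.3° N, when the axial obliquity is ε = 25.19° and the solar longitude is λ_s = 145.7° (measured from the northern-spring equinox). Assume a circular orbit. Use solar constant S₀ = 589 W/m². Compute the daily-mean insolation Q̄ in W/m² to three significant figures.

Q̄ ≈ 180 W/m²

Solar declination: sin δ = sin ε · sin λ_s = sin 25.19° × sin 145.7° = 0.23985, so δ = +13.878°.
cos H₀ = −tan(+47.3°) tan(+13.878°) = -0.2677, H₀ = 1.8418 rad.
Bracket: H₀ sin φ sin δ + cos φ cos δ sin H₀ = 1.8418×0.73491×0.23985 + 0.67816×0.97081×0.96349 = 0.324651 + 0.634328 = 0.958979.
Q̄ = (S₀/π) × [bracket] = (589/π) × 0.958979 = 179.8 W/m².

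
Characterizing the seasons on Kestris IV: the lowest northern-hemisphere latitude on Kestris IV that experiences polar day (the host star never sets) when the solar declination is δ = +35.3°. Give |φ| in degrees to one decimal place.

Polar day requires cos H₀ = −tan φ tan δ ≤ −1, i.e. tan φ tan δ ≥ 1.
The boundary is |tan φ| · |tan δ| = 1, so |φ| = 90° − |δ| = 90° − 35.3° = 54.7° in the northern hemisphere.

|φ| = 54.7°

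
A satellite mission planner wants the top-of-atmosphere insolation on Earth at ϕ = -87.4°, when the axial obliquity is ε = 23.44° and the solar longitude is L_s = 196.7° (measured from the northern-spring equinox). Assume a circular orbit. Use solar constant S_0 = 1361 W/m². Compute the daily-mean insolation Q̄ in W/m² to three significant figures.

Solar declination: sin δ = sin ε · sin L_s = sin 23.44° × sin 196.7° = -0.11431, so δ = -6.564°.
cos h₀ = −tan(-87.4°) tan(-6.564°) = -2.5339 ≤ −1 ⇒ polar day, h₀ = π.
Bracket: h₀ sin ϕ sin δ + cos ϕ cos δ sin h₀ = 3.1416×-0.99897×-0.11431 + 0.04536×0.99345×0.00000 = 0.358746 + 0.000000 = 0.358746.
Q̄ = (S_0/π) × [bracket] = (1361/π) × 0.358746 = 155.4 W/m².

Q̄ ≈ 155 W/m²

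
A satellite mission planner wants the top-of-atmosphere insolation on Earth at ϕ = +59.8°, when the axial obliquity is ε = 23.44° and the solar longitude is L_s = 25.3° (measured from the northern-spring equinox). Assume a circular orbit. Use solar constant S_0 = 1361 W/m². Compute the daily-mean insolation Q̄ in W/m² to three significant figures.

Q̄ ≈ 324 W/m²

Solar declination: sin δ = sin ε · sin L_s = sin 23.44° × sin 25.3° = 0.17000, so δ = +9.788°.
cos h₀ = −tan(+59.8°) tan(+9.788°) = -0.2964, h₀ = 1.8717 rad.
Bracket: h₀ sin ϕ sin δ + cos ϕ cos δ sin h₀ = 1.8717×0.86427×0.17000 + 0.50302×0.98544×0.95506 = 0.275001 + 0.473419 = 0.748420.
Q̄ = (S_0/π) × [bracket] = (1361/π) × 0.748420 = 324.2 W/m².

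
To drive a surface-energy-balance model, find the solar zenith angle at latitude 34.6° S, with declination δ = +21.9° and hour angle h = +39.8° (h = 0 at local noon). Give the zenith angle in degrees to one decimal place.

θ_z = 68.0°

cos θ_z = sin ϕ sin δ + cos ϕ cos δ cos h = -0.211799 + 0.586766 = 0.374967.
θ_z = arccos(0.374967) = 68.0°.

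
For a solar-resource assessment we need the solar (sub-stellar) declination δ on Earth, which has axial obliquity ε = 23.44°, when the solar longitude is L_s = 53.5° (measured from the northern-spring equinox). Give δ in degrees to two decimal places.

δ = +18.65°

sin δ = sin ε · sin L_s = sin 23.44° × sin 53.5° = 0.319765.
δ = arcsin(0.319765) = +18.65°.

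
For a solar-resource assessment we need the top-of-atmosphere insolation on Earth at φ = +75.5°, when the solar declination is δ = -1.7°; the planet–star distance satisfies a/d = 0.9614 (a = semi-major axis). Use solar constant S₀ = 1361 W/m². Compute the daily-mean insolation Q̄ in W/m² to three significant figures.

Q̄ ≈ 82.8 W/m²

cos H₀ = −tan(+75.5°) tan(-1.700°) = 0.1148, H₀ = 1.4558 rad.
Bracket: H₀ sin φ sin δ + cos φ cos δ sin H₀ = 1.4558×0.96815×-0.02967 + 0.25038×0.99956×0.99339 = -0.041818 + 0.248616 = 0.206798.
Inverse-square distance factor (a/d)² = 0.9614² = 0.924290.
Q̄ = (S₀/π) × 0.924290 × [bracket] = (1361/π) × 0.924290 × 0.206798 = 82.81 W/m².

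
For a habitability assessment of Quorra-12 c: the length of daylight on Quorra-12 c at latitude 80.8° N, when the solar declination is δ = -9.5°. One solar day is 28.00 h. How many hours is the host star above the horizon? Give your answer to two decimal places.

0.00 h

cos h₀ = −tan ϕ · tan δ = 1.0332 ≥ 1, so the host star never rises (polar night) and h₀ = 0.
Daylight = 2h₀/(2π) × 28.00 h = (0.0000/π) × 28.00 = 0.00 h.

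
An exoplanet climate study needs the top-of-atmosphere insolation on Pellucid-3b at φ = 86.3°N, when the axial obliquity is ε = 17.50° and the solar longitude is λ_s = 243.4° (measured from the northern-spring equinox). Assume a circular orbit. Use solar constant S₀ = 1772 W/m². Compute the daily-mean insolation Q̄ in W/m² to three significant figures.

Solar declination: sin δ = sin ε · sin λ_s = sin 17.50° × sin 243.4° = -0.26888, so δ = -15.597°.
cos H₀ = −tan(+86.3°) tan(-15.597°) = 4.3168 ≥ 1 ⇒ polar night, H₀ = 0 and Q̄ = 0.

Q̄ ≈ 0.00 W/m²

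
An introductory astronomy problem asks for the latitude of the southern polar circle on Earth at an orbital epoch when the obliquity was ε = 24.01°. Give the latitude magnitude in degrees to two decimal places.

The polar circle is the lowest latitude that experiences at least one full rotation of continuous darkness at the northern-summer solstice; it lies at |φ| = 90° − ε = 90° − 24.01° = 65.99°.

65.99°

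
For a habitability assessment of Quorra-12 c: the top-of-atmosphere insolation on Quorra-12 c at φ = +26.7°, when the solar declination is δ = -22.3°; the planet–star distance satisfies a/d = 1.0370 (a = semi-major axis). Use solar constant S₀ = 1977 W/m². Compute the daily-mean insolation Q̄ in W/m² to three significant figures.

Q̄ ≈ 390 W/m²

cos H₀ = −tan(+26.7°) tan(-22.300°) = 0.2063, H₀ = 1.3630 rad.
Bracket: H₀ sin φ sin δ + cos φ cos δ sin H₀ = 1.3630×0.44932×-0.37946 + 0.89337×0.92521×0.97849 = -0.232390 + 0.808776 = 0.576386.
Inverse-square distance factor (a/d)² = 1.0370² = 1.075369.
Q̄ = (S₀/π) × 1.075369 × [bracket] = (1977/π) × 1.075369 × 0.576386 = 390.1 W/m².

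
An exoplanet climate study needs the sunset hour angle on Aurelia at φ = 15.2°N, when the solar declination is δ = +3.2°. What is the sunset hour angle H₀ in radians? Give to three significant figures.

cos H₀ = −tan φ · tan δ = −tan(+15.2°) × tan(+3.200°) = -0.0152, so H₀ = 1.5860 rad = 90.87°.

H₀ = 1.59 rad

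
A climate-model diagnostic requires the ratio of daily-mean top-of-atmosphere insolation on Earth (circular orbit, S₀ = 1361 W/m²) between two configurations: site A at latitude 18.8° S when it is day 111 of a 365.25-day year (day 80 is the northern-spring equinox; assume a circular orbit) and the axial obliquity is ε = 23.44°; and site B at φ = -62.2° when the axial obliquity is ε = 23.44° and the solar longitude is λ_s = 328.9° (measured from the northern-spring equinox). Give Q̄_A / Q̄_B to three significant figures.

— Configuration A (φ=-18.8°):
Solar longitude: λ_s = 360° × (111 − 80)/365.25 = 30.554°.
sin δ = sin 23.44° × sin 30.554° = 0.20222, so δ = +11.667°.
cos H₀ = −tan(-18.8°) tan(+11.667°) = 0.0703, H₀ = 1.5004 rad.
Bracket: H₀ sin φ sin δ + cos φ cos δ sin H₀ = 1.5004×-0.32227×0.20222 + 0.94665×0.97934×0.99753 = -0.097780 + 0.924802 = 0.827022.
Q̄ = (S₀/π) × [bracket] = (1361/π) × 0.827022 = 358.28 W/m².
— Configuration B (φ=-62.2°):
Solar declination: sin δ = sin ε · sin λ_s = sin 23.44° × sin 328.9° = -0.20547, so δ = -11.857°.
cos H₀ = −tan(-62.2°) tan(-11.857°) = -0.3982, H₀ = 1.9804 rad.
Bracket: H₀ sin φ sin δ + cos φ cos δ sin H₀ = 1.9804×-0.88458×-0.20547 + 0.46639×0.97866×0.91730 = 0.359947 + 0.418690 = 0.778637.
Q̄ = (S₀/π) × [bracket] = (1361/π) × 0.778637 = 337.32 W/m².
Ratio Q̄_A / Q̄_B = 358.28 / 337.32 = 1.062.

Q̄_A / Q̄_B ≈ 1.06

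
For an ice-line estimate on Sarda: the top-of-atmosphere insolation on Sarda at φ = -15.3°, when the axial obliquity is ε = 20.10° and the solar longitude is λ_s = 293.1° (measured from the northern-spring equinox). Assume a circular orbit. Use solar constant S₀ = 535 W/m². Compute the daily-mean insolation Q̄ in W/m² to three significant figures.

Solar declination: sin δ = sin ε · sin λ_s = sin 20.10° × sin 293.1° = -0.31611, so δ = -18.428°.
cos H₀ = −tan(-15.3°) tan(-18.428°) = -0.0912, H₀ = 1.6621 rad.
Bracket: H₀ sin φ sin δ + cos φ cos δ sin H₀ = 1.6621×-0.26387×-0.31611 + 0.96456×0.94872×0.99584 = 0.138639 + 0.911291 = 1.049930.
Q̄ = (S₀/π) × [bracket] = (535/π) × 1.049930 = 178.8 W/m².

Q̄ ≈ 179 W/m²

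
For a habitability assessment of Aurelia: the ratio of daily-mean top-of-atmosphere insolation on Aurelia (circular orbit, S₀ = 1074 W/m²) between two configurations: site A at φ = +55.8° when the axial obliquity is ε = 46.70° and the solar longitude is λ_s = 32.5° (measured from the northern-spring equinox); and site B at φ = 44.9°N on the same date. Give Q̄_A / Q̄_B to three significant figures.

Q̄_A / Q̄_B ≈ 0.987

— Configuration A (φ=+55.8°):
Solar declination: sin δ = sin ε · sin λ_s = sin 46.70° × sin 32.5° = 0.39103, so δ = +23.019°.
cos H₀ = −tan(+55.8°) tan(+23.019°) = -0.6252, H₀ = 2.2461 rad.
Bracket: H₀ sin φ sin δ + cos φ cos δ sin H₀ = 2.2461×0.82708×0.39103 + 0.56208×0.92038×0.78049 = 0.726418 + 0.403769 = 1.130187.
Q̄ = (S₀/π) × [bracket] = (1074/π) × 1.130187 = 386.37 W/m².
— Configuration B (φ=+44.9°):
cos H₀ = −tan(+44.9°) tan(+23.019°) = -0.4234, H₀ = 2.0080 rad.
Bracket: H₀ sin φ sin δ + cos φ cos δ sin H₀ = 2.0080×0.70587×0.39103 + 0.70834×0.92038×0.90595 = 0.554241 + 0.590627 = 1.144868.
Q̄ = (S₀/π) × [bracket] = (1074/π) × 1.144868 = 391.39 W/m².
Ratio Q̄_A / Q̄_B = 386.37 / 391.39 = 0.9872.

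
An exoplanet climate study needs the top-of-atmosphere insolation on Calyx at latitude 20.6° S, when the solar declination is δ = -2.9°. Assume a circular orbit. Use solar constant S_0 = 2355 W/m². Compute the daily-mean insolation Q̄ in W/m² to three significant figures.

Q̄ ≈ 722 W/m²

cos h₀ = −tan(-20.6°) tan(-2.900°) = -0.0190, h₀ = 1.5898 rad.
Bracket: h₀ sin ϕ sin δ + cos ϕ cos δ sin h₀ = 1.5898×-0.35184×-0.05059 + 0.93606×0.99872×0.99982 = 0.028298 + 0.934694 = 0.962992.
Q̄ = (S_0/π) × [bracket] = (2355/π) × 0.962992 = 721.9 W/m².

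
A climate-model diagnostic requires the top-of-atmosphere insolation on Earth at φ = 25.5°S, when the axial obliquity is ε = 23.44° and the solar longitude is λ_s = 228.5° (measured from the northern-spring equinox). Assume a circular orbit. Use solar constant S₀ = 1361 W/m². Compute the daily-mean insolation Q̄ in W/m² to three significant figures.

Q̄ ≈ 465 W/m²

Solar declination: sin δ = sin ε · sin λ_s = sin 23.44° × sin 228.5° = -0.29793, so δ = -17.333°.
cos H₀ = −tan(-25.5°) tan(-17.333°) = -0.1489, H₀ = 1.7202 rad.
Bracket: H₀ sin φ sin δ + cos φ cos δ sin H₀ = 1.7202×-0.43051×-0.29793 + 0.90259×0.95459×0.98886 = 0.220636 + 0.852005 = 1.072641.
Q̄ = (S₀/π) × [bracket] = (1361/π) × 1.072641 = 464.7 W/m².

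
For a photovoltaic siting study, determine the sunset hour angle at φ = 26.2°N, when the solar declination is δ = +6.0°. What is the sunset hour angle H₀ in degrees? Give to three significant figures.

cos H₀ = −tan φ · tan δ = −tan(+26.2°) × tan(+6.000°) = -0.0517, so H₀ = 1.6225 rad = 92.96°.

H₀ = 93.0°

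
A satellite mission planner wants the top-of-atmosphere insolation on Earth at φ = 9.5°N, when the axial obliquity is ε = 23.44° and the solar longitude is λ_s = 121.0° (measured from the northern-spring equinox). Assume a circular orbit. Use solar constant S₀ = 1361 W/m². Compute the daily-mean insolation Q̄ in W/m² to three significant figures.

Solar declination: sin δ = sin ε · sin λ_s = sin 23.44° × sin 121.0° = 0.34097, so δ = +19.936°.
cos H₀ = −tan(+9.5°) tan(+19.936°) = -0.0607, H₀ = 1.6315 rad.
Bracket: H₀ sin φ sin δ + cos φ cos δ sin H₀ = 1.6315×0.16505×0.34097 + 0.98629×0.94007×0.99816 = 0.091816 + 0.925476 = 1.017292.
Q̄ = (S₀/π) × [bracket] = (1361/π) × 1.017292 = 440.7 W/m².

Q̄ ≈ 441 W/m²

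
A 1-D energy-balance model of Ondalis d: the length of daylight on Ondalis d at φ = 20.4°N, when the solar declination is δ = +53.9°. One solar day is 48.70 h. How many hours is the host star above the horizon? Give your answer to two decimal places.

cos H₀ = −tan φ · tan δ = −tan(+20.4°) × tan(+53.900°) = -0.5100, so H₀ = 2.1060 rad = 120.66°.
Daylight = 2H₀/(2π) × 48.70 h = (2.1060/π) × 48.70 = 32.65 h.

32.65 h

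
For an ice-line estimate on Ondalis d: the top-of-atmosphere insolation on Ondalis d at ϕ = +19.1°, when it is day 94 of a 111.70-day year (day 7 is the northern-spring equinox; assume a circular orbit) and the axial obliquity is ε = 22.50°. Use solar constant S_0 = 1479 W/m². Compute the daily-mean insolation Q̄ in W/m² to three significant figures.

Q̄ ≈ 325 W/m²

Solar longitude: L_s = 360° × (94 − 7)/111.70 = 280.394°.
sin δ = sin 22.50° × sin 280.394° = -0.37640, so δ = -22.111°.
cos h₀ = −tan(+19.1°) tan(-22.111°) = 0.1407, h₀ = 1.4296 rad.
Bracket: h₀ sin ϕ sin δ + cos ϕ cos δ sin h₀ = 1.4296×0.32722×-0.37640 + 0.94495×0.92646×0.99005 = -0.176078 + 0.866748 = 0.690670.
Q̄ = (S_0/π) × [bracket] = (1479/π) × 0.690670 = 325.2 W/m².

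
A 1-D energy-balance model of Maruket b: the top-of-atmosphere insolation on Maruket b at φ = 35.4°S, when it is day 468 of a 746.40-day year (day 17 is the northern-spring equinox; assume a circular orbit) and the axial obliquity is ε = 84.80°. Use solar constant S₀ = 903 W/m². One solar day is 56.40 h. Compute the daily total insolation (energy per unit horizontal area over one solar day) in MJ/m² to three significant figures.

75.7 MJ/m²

Solar longitude: λ_s = 360° × (468 − 17)/746.40 = 217.524°.
sin δ = sin 84.80° × sin 217.524° = -0.60659, so δ = -37.343°.
cos H₀ = −tan(-35.4°) tan(-37.343°) = -0.5422, H₀ = 2.1439 rad.
Bracket: H₀ sin φ sin δ + cos φ cos δ sin H₀ = 2.1439×-0.57928×-0.60659 + 0.81513×0.79502×0.84023 = 0.753335 + 0.544507 = 1.297842.
Q̄ = (S₀/π) × [bracket] = (903/π) × 1.297842 = 373.04 W/m².
Daily total = Q̄ × 56.40 h × 3600 s/h = 373.04 × 56.40 × 3600 / 10⁶ = 75.74 MJ/m².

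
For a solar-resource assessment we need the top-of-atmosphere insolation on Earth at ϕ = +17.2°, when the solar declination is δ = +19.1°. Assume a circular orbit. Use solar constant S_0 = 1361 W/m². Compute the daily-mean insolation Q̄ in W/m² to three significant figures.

Q̄ ≈ 459 W/m²

cos h₀ = −tan(+17.2°) tan(+19.100°) = -0.1072, h₀ = 1.6782 rad.
Bracket: h₀ sin ϕ sin δ + cos ϕ cos δ sin h₀ = 1.6782×0.29571×0.32722 + 0.95528×0.94495×0.99424 = 0.162386 + 0.897492 = 1.059878.
Q̄ = (S_0/π) × [bracket] = (1361/π) × 1.059878 = 459.2 W/m².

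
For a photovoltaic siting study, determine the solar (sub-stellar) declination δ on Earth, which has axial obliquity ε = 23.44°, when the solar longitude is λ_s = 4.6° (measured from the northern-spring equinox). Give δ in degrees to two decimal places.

sin δ = sin ε · sin λ_s = sin 23.44° × sin 4.6° = 0.031902.
δ = arcsin(0.031902) = +1.83°.

δ = +1.83°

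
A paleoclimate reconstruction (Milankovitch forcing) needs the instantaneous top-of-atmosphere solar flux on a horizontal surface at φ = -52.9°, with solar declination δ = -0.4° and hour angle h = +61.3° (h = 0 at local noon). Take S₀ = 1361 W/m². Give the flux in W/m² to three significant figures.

cos θ_z = sin φ sin δ + cos φ cos δ cos h = 0.005568 + 0.289668 = 0.295236.
Flux = S₀ · cos θ_z = 1361 × 0.295236 = 401.8 W/m².

402 W/m²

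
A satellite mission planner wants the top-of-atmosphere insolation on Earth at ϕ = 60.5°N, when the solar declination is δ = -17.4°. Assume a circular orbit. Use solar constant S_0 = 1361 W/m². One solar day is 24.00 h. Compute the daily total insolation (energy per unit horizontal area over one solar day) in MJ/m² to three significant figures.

cos h₀ = −tan(+60.5°) tan(-17.400°) = 0.5539, h₀ = 0.9838 rad.
Bracket: h₀ sin ϕ sin δ + cos ϕ cos δ sin h₀ = 0.9838×0.87036×-0.29904 + 0.49242×0.95424×0.83258 = -0.256056 + 0.391218 = 0.135162.
Q̄ = (S_0/π) × [bracket] = (1361/π) × 0.135162 = 58.555 W/m².
Daily total = Q̄ × 24.00 h × 3600 s/h = 58.555 × 24.00 × 3600 / 10⁶ = 5.059 MJ/m².

5.06 MJ/m²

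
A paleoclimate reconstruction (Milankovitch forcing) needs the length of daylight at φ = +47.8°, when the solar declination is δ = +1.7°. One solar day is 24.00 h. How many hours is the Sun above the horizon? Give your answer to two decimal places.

12.25 h

cos H₀ = −tan φ · tan δ = −tan(+47.8°) × tan(+1.700°) = -0.0327, so H₀ = 1.6035 rad = 91.88°.
Daylight = 2H₀/(2π) × 24.00 h = (1.6035/π) × 24.00 = 12.25 h.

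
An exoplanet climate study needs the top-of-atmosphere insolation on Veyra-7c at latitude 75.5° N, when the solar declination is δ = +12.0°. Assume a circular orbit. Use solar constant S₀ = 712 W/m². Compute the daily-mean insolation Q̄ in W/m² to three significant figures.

Q̄ ≈ 147 W/m²

cos H₀ = −tan(+75.5°) tan(+12.000°) = -0.8219, H₀ = 2.5355 rad.
Bracket: H₀ sin φ sin δ + cos φ cos δ sin H₀ = 2.5355×0.96815×0.20791 + 0.25038×0.97815×0.56964 = 0.510366 + 0.139510 = 0.649876.
Q̄ = (S₀/π) × [bracket] = (712/π) × 0.649876 = 147.3 W/m².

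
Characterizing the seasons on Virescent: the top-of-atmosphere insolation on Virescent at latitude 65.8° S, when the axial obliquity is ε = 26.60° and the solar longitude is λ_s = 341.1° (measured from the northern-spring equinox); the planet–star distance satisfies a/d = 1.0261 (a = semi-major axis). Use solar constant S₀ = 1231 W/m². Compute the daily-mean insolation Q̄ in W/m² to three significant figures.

Solar declination: sin δ = sin ε · sin λ_s = sin 26.60° × sin 341.1° = -0.14504, so δ = -8.339°.
cos H₀ = −tan(-65.8°) tan(-8.339°) = -0.3262, H₀ = 1.9030 rad.
Bracket: H₀ sin φ sin δ + cos φ cos δ sin H₀ = 1.9030×-0.91212×-0.14504 + 0.40992×0.98943×0.94531 = 0.251755 + 0.383406 = 0.635161.
Inverse-square distance factor (a/d)² = 1.0261² = 1.052881.
Q̄ = (S₀/π) × 1.052881 × [bracket] = (1231/π) × 1.052881 × 0.635161 = 262.0 W/m².

Q̄ ≈ 262 W/m²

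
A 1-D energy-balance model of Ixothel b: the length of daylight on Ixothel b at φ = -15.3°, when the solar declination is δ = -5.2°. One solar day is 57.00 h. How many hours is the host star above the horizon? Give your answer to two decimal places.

28.95 h

cos H₀ = −tan φ · tan δ = −tan(-15.3°) × tan(-5.200°) = -0.0249, so H₀ = 1.5957 rad = 91.43°.
Daylight = 2H₀/(2π) × 57.00 h = (1.5957/π) × 57.00 = 28.95 h.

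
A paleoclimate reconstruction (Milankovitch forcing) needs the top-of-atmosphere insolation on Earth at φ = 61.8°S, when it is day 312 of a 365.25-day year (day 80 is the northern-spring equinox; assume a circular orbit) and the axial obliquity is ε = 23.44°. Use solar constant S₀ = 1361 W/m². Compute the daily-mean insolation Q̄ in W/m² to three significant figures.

Solar longitude: λ_s = 360° × (312 − 80)/365.25 = 228.665°.
sin δ = sin 23.44° × sin 228.665° = -0.29869, so δ = -17.379°.
cos H₀ = −tan(-61.8°) tan(-17.379°) = -0.5837, H₀ = 2.1941 rad.
Bracket: H₀ sin φ sin δ + cos φ cos δ sin H₀ = 2.1941×-0.88130×-0.29869 + 0.47255×0.95435×0.81198 = 0.577565 + 0.366185 = 0.943750.
Q̄ = (S₀/π) × [bracket] = (1361/π) × 0.943750 = 408.9 W/m².

Q̄ ≈ 409 W/m²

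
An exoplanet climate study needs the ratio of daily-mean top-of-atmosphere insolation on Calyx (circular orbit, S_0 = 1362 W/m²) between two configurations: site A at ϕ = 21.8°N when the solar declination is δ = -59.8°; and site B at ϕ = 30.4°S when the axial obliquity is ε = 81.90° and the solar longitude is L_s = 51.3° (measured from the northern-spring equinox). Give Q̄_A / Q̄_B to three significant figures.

Q̄_A / Q̄_B ≈ 0.977

— Configuration A (ϕ=+21.8°):
cos h₀ = −tan(+21.8°) tan(-59.800°) = 0.6872, h₀ = 0.8131 rad.
Bracket: h₀ sin ϕ sin δ + cos ϕ cos δ sin h₀ = 0.8131×0.37137×-0.86427 + 0.92849×0.50302×0.72645 = -0.260976 + 0.339288 = 0.078312.
Q̄ = (S_0/π) × [bracket] = (1362/π) × 0.078312 = 33.951 W/m².
— Configuration B (ϕ=-30.4°):
Solar declination: sin δ = sin ε · sin L_s = sin 81.90° × sin 51.3° = 0.77264, so δ = +50.592°.
cos h₀ = −tan(-30.4°) tan(+50.592°) = 0.7141, h₀ = 0.7755 rad.
Bracket: h₀ sin ϕ sin δ + cos ϕ cos δ sin h₀ = 0.7755×-0.50603×0.77264 + 0.86251×0.63484×0.70009 = -0.303204 + 0.383338 = 0.080134.
Q̄ = (S_0/π) × [bracket] = (1362/π) × 0.080134 = 34.741 W/m².
Ratio Q̄_A / Q̄_B = 33.951 / 34.741 = 0.9773.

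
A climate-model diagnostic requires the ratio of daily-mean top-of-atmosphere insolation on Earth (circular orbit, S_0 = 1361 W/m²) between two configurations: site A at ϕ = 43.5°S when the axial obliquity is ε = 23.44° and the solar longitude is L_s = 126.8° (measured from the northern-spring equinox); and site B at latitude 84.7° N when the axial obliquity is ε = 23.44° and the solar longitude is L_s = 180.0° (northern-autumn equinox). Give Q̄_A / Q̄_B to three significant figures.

— Configuration A (ϕ=-43.5°):
Solar declination: sin δ = sin ε · sin L_s = sin 23.44° × sin 126.8° = 0.31852, so δ = +18.574°.
cos h₀ = −tan(-43.5°) tan(+18.574°) = 0.3189, h₀ = 1.2463 rad.
Bracket: h₀ sin ϕ sin δ + cos ϕ cos δ sin h₀ = 1.2463×-0.68835×0.31852 + 0.72537×0.94792×0.94780 = -0.273255 + 0.651700 = 0.378445.
Q̄ = (S_0/π) × [bracket] = (1361/π) × 0.378445 = 163.95 W/m².
— Configuration B (ϕ=+84.7°):
Solar declination: sin δ = sin ε · sin L_s = sin 23.44° × sin 180.0° = 0.00000, so δ = +0.000°.
cos h₀ = −tan(+84.7°) tan(+0.000°) = -0.0000, h₀ = 1.5708 rad.
Bracket: h₀ sin ϕ sin δ + cos ϕ cos δ sin h₀ = 1.5708×0.99572×0.00000 + 0.09237×1.00000×1.00000 = 0.000000 + 0.092370 = 0.092370.
Q̄ = (S_0/π) × [bracket] = (1361/π) × 0.092370 = 40.017 W/m².
Ratio Q̄_A / Q̄_B = 163.95 / 40.017 = 4.097.

Q̄_A / Q̄_B ≈ 4.10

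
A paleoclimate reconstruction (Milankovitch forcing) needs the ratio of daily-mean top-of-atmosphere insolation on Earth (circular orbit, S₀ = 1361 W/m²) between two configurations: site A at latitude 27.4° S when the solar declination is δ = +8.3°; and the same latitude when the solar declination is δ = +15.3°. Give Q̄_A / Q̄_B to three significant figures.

— Configuration A (φ=-27.4°):
cos H₀ = −tan(-27.4°) tan(+8.300°) = 0.0756, H₀ = 1.4951 rad.
Bracket: H₀ sin φ sin δ + cos φ cos δ sin H₀ = 1.4951×-0.46020×0.14436 + 0.88782×0.98953×0.99714 = -0.099326 + 0.876012 = 0.776686.
Q̄ = (S₀/π) × [bracket] = (1361/π) × 0.776686 = 336.48 W/m².
— Configuration B (φ=-27.4°):
cos H₀ = −tan(-27.4°) tan(+15.300°) = 0.1418, H₀ = 1.4285 rad.
Bracket: H₀ sin φ sin δ + cos φ cos δ sin H₀ = 1.4285×-0.46020×0.26387 + 0.88782×0.96456×0.98989 = -0.173467 + 0.847698 = 0.674231.
Q̄ = (S₀/π) × [bracket] = (1361/π) × 0.674231 = 292.09 W/m².
Ratio Q̄_A / Q̄_B = 336.48 / 292.09 = 1.152.

Q̄_A / Q̄_B ≈ 1.15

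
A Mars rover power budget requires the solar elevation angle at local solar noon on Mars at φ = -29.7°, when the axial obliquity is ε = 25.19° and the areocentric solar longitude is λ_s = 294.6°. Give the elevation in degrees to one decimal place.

sin δ = sin 25.19° × sin 294.6° = -0.38699, so δ = -22.767°.
At local noon the hour angle is zero, so the zenith angle equals |φ − δ| = |-29.7° − (-22.767°)| = 6.933°.
Elevation = 90° − 6.933° = 83.1°.

83.1°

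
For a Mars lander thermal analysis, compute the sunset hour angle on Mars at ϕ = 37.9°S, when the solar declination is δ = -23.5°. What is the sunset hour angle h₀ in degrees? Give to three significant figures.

cos h₀ = −tan ϕ · tan δ = −tan(-37.9°) × tan(-23.500°) = -0.3385, so h₀ = 1.9161 rad = 109.79°.

h₀ = 110°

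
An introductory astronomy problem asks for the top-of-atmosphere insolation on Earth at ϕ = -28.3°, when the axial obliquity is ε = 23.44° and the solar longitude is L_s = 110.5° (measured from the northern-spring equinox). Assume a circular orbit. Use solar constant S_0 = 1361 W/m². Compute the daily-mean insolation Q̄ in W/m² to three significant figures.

Q̄ ≈ 242 W/m²

Solar declination: sin δ = sin ε · sin L_s = sin 23.44° × sin 110.5° = 0.37260, so δ = +21.876°.
cos h₀ = −tan(-28.3°) tan(+21.876°) = 0.2162, h₀ = 1.3529 rad.
Bracket: h₀ sin ϕ sin δ + cos ϕ cos δ sin h₀ = 1.3529×-0.47409×0.37260 + 0.88048×0.92799×0.97635 = -0.238984 + 0.797753 = 0.558769.
Q̄ = (S_0/π) × [bracket] = (1361/π) × 0.558769 = 242.1 W/m².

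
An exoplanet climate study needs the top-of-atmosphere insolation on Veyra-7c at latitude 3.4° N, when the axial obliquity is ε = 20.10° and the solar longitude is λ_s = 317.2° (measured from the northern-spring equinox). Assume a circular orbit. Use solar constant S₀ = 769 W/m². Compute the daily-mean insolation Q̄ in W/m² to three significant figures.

Q̄ ≈ 232 W/m²

Solar declination: sin δ = sin ε · sin λ_s = sin 20.10° × sin 317.2° = -0.23350, so δ = -13.503°.
cos H₀ = −tan(+3.4°) tan(-13.503°) = 0.0143, H₀ = 1.5565 rad.
Bracket: H₀ sin φ sin δ + cos φ cos δ sin H₀ = 1.5565×0.05931×-0.23350 + 0.99824×0.97236×0.99990 = -0.021556 + 0.970552 = 0.948996.
Q̄ = (S₀/π) × [bracket] = (769/π) × 0.948996 = 232.3 W/m².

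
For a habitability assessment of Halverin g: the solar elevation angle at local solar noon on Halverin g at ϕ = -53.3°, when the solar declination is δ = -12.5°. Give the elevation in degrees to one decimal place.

49.2°

At local noon the hour angle is zero, so the zenith angle equals |ϕ − δ| = |-53.3° − (-12.500°)| = 40.800°.
Elevation = 90° − 40.800° = 49.2°.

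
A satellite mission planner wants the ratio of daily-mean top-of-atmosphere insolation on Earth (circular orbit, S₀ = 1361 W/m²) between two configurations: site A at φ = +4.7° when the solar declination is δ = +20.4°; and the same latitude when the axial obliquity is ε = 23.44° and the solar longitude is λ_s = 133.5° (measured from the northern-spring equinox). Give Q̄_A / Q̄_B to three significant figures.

Q̄_A / Q̄_B ≈ 0.988

— Configuration A (φ=+4.7°):
cos H₀ = −tan(+4.7°) tan(+20.400°) = -0.0306, H₀ = 1.6014 rad.
Bracket: H₀ sin φ sin δ + cos φ cos δ sin H₀ = 1.6014×0.08194×0.34857 + 0.99664×0.93728×0.99953 = 0.045739 + 0.933692 = 0.979431.
Q̄ = (S₀/π) × [bracket] = (1361/π) × 0.979431 = 424.31 W/m².
— Configuration B (φ=+4.7°):
Solar declination: sin δ = sin ε · sin λ_s = sin 23.44° × sin 133.5° = 0.28855, so δ = +16.771°.
cos H₀ = −tan(+4.7°) tan(+16.771°) = -0.0248, H₀ = 1.5956 rad.
Bracket: H₀ sin φ sin δ + cos φ cos δ sin H₀ = 1.5956×0.08194×0.28855 + 0.99664×0.95747×0.99969 = 0.037726 + 0.953957 = 0.991683.
Q̄ = (S₀/π) × [bracket] = (1361/π) × 0.991683 = 429.62 W/m².
Ratio Q̄_A / Q̄_B = 424.31 / 429.62 = 0.9876.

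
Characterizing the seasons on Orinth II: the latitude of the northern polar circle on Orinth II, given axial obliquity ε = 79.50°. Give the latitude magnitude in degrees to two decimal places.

10.50°

The polar circle is the lowest latitude that experiences at least one full rotation of continuous daylight at the northern-summer solstice; it lies at |ϕ| = 90° − ε = 90° − 79.50° = 10.50°.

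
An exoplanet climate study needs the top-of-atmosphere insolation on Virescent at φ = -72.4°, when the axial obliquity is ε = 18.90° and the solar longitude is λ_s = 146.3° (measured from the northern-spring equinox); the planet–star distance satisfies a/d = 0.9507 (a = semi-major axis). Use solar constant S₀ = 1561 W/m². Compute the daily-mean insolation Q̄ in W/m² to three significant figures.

Solar declination: sin δ = sin ε · sin λ_s = sin 18.90° × sin 146.3° = 0.17972, so δ = +10.354°.
cos H₀ = −tan(-72.4°) tan(+10.354°) = 0.5759, H₀ = 0.9570 rad.
Bracket: H₀ sin φ sin δ + cos φ cos δ sin H₀ = 0.9570×-0.95319×0.17972 + 0.30237×0.98372×0.81749 = -0.163941 + 0.243160 = 0.079219.
Inverse-square distance factor (a/d)² = 0.9507² = 0.903830.
Q̄ = (S₀/π) × 0.903830 × [bracket] = (1561/π) × 0.903830 × 0.079219 = 35.58 W/m².

Q̄ ≈ 35.6 W/m²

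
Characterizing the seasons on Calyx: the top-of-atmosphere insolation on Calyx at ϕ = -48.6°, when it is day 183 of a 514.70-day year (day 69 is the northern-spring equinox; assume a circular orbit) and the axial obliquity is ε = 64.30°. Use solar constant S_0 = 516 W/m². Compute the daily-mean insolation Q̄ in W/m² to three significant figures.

Q̄ ≈ 0.00 W/m²

Solar longitude: L_s = 360° × (183 − 69)/514.70 = 79.736°.
sin δ = sin 64.30° × sin 79.736° = 0.88666, so δ = +62.456°.
cos h₀ = −tan(-48.6°) tan(+62.456°) = 2.1749 ≥ 1 ⇒ polar night, h₀ = 0 and Q̄ = 0.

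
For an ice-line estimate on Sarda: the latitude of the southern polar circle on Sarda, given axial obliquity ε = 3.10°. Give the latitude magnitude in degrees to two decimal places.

86.90°

The polar circle is the lowest latitude that experiences at least one full rotation of continuous darkness at the northern-summer solstice; it lies at |φ| = 90° − ε = 90° − 3.10° = 86.90°.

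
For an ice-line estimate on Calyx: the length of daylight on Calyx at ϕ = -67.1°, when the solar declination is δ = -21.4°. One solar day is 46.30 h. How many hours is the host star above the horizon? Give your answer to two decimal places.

40.66 h

cos h₀ = −tan ϕ · tan δ = −tan(-67.1°) × tan(-21.400°) = -0.9277, so h₀ = 2.7591 rad = 158.09°.
Daylight = 2h₀/(2π) × 46.30 h = (2.7591/π) × 46.30 = 40.66 h.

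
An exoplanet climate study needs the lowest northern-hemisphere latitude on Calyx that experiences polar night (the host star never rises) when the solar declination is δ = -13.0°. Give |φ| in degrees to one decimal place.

|φ| = 77.0°

Polar night requires cos H₀ = −tan φ tan δ ≥ 1, i.e. tan φ tan δ ≤ −1.
The boundary is |tan φ| · |tan δ| = 1, so |φ| = 90° − |δ| = 90° − 13.0° = 77.0° in the northern hemisphere.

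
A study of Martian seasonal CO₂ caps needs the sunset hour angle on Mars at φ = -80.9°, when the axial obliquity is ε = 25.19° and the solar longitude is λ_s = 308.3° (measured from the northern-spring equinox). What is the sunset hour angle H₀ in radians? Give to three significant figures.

Solar declination: sin δ = sin ε · sin λ_s = sin 25.19° × sin 308.3° = -0.33402, so δ = -19.513°.
Sunrise equation: cos H₀ = −tan φ · tan δ = -2.2124 ≤ −1, so the Sun never sets (polar day) and H₀ = π.

H₀ = 3.14 rad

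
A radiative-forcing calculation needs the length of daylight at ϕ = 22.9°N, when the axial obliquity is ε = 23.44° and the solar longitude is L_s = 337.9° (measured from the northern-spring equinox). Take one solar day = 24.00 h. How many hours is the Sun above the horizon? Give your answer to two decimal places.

Solar declination: sin δ = sin ε · sin L_s = sin 23.44° × sin 337.9° = -0.14966, so δ = -8.607°.
cos h₀ = −tan ϕ · tan δ = −tan(+22.9°) × tan(-8.607°) = 0.0639, so h₀ = 1.5068 rad = 86.33°.
Daylight = 2h₀/(2π) × 24.00 h = (1.5068/π) × 24.00 = 11.51 h.

11.51 h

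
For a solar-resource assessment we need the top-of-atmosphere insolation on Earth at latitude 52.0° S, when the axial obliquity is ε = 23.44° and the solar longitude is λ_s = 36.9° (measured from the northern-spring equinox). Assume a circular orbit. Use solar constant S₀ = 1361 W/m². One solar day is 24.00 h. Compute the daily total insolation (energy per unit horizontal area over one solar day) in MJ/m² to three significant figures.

Solar declination: sin δ = sin ε · sin λ_s = sin 23.44° × sin 36.9° = 0.23884, so δ = +13.818°.
cos H₀ = −tan(-52.0°) tan(+13.818°) = 0.3148, H₀ = 1.2505 rad.
Bracket: H₀ sin φ sin δ + cos φ cos δ sin H₀ = 1.2505×-0.78801×0.23884 + 0.61566×0.97106×0.94915 = -0.235354 + 0.567442 = 0.332088.
Q̄ = (S₀/π) × [bracket] = (1361/π) × 0.332088 = 143.87 W/m².
Daily total = Q̄ × 24.00 h × 3600 s/h = 143.87 × 24.00 × 3600 / 10⁶ = 12.43 MJ/m².

12.4 MJ/m²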